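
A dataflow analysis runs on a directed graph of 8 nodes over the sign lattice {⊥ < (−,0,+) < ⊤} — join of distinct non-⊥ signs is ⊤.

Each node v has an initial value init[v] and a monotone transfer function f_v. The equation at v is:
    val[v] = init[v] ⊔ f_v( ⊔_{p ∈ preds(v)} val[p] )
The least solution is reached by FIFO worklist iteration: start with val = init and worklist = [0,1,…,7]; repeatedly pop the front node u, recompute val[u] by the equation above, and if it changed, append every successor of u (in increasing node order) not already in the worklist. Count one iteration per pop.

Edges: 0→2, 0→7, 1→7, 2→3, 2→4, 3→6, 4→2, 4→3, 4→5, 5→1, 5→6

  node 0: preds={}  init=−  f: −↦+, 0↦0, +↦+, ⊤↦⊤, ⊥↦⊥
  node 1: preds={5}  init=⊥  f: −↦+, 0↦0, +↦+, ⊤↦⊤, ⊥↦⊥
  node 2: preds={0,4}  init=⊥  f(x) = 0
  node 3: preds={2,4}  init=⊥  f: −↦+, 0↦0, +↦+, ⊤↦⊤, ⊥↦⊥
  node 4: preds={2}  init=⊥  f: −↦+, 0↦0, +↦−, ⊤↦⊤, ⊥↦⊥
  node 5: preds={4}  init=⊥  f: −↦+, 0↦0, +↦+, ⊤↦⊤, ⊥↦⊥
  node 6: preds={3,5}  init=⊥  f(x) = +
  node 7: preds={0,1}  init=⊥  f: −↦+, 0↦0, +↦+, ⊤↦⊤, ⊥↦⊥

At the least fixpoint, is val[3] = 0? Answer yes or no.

yes

Iteration log — 12 steps:
  step 1. node 0  ⊔preds=⊥  new=−  stable
  step 2. node 1  ⊔preds=⊥  new=⊥  stable
  step 3. node 2  ⊔preds=−  new=0  old=⊥  +wl: 
  step 4. node 3  ⊔preds=0  new=0  old=⊥  +wl: 
  step 5. node 4  ⊔preds=0  new=0  old=⊥  +wl: 2,3
  step 6. node 5  ⊔preds=0  new=0  old=⊥  +wl: 1
  step 7. node 6  ⊔preds=0  new=+  old=⊥  +wl: 
  step 8. node 7  ⊔preds=−  new=+  old=⊥  +wl: 
  step 9. node 2  ⊔preds=⊤  new=0  stable
  step 10. node 3  ⊔preds=0  new=0  stable
  step 11. node 1  ⊔preds=0  new=0  old=⊥  +wl: 7
  step 12. node 7  ⊔preds=⊤  new=⊤  old=+  +wl: 

Least fixpoint reached:
  node 0: −
  node 1: 0
  node 2: 0
  node 3: 0
  node 4: 0
  node 5: 0
  node 6: +
  node 7: ⊤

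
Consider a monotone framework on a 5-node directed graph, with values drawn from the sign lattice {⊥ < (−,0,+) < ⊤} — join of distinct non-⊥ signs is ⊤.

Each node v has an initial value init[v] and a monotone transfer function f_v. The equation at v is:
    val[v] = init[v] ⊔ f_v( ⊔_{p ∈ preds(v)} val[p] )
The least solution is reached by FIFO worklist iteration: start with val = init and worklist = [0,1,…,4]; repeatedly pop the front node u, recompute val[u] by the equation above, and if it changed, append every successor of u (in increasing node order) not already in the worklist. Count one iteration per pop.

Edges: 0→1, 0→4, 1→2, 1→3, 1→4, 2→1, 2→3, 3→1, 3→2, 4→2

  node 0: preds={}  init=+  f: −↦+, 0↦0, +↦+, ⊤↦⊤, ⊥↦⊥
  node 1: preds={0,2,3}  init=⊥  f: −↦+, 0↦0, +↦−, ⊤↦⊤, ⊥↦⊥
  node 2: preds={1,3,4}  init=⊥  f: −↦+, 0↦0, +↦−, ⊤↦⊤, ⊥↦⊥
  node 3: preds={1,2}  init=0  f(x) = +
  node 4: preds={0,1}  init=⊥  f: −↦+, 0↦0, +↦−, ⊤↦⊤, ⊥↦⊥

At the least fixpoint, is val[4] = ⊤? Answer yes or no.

Worklist (7 pops):
  #1 pop 0: in=⊥ → + (no change)
  #2 pop 1: in=⊤ → ⊤ (was ⊥); enqueue []
  #3 pop 2: in=⊤ → ⊤ (was ⊥); enqueue [1]
  #4 pop 3: in=⊤ → ⊤ (was 0); enqueue [2]
  #5 pop 4: in=⊤ → ⊤ (was ⊥); enqueue []
  #6 pop 1: in=⊤ → ⊤ (no change)
  #7 pop 2: in=⊤ → ⊤ (no change)

Fixpoint:
  val[0] = +
  val[1] = ⊤
  val[2] = ⊤
  val[3] = ⊤
  val[4] = ⊤

yes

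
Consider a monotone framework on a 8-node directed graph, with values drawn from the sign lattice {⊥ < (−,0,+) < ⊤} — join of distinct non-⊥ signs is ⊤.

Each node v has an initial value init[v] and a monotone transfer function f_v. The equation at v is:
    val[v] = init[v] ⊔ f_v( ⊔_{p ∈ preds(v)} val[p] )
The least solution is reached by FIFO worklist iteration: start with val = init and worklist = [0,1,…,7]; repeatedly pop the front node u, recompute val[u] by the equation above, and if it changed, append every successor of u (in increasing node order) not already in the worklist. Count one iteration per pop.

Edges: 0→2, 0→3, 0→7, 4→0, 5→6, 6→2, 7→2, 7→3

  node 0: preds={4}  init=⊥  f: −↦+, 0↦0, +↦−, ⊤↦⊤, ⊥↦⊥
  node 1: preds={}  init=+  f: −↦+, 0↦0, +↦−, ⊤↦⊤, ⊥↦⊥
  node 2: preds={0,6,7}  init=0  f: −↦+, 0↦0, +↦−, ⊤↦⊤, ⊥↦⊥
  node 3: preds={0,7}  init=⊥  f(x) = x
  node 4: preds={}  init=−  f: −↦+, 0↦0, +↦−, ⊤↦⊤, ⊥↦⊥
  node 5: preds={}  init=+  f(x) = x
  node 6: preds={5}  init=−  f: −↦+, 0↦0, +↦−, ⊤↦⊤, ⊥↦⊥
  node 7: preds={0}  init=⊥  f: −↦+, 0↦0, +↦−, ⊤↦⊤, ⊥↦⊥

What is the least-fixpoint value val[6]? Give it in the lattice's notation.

Worklist (10 pops):
  #1 pop 0: in=− → + (was ⊥); enqueue []
  #2 pop 1: in=⊥ → + (no change)
  #3 pop 2: in=⊤ → ⊤ (was 0); enqueue []
  #4 pop 3: in=+ → + (was ⊥); enqueue []
  #5 pop 4: in=⊥ → − (no change)
  #6 pop 5: in=⊥ → + (no change)
  #7 pop 6: in=+ → − (no change)
  #8 pop 7: in=+ → − (was ⊥); enqueue [2,3]
  #9 pop 2: in=⊤ → ⊤ (no change)
  #10 pop 3: in=⊤ → ⊤ (was +); enqueue []

Fixpoint:
  val[0] = +
  val[1] = +
  val[2] = ⊤
  val[3] = ⊤
  val[4] = −
  val[5] = +
  val[6] = −
  val[7] = −

−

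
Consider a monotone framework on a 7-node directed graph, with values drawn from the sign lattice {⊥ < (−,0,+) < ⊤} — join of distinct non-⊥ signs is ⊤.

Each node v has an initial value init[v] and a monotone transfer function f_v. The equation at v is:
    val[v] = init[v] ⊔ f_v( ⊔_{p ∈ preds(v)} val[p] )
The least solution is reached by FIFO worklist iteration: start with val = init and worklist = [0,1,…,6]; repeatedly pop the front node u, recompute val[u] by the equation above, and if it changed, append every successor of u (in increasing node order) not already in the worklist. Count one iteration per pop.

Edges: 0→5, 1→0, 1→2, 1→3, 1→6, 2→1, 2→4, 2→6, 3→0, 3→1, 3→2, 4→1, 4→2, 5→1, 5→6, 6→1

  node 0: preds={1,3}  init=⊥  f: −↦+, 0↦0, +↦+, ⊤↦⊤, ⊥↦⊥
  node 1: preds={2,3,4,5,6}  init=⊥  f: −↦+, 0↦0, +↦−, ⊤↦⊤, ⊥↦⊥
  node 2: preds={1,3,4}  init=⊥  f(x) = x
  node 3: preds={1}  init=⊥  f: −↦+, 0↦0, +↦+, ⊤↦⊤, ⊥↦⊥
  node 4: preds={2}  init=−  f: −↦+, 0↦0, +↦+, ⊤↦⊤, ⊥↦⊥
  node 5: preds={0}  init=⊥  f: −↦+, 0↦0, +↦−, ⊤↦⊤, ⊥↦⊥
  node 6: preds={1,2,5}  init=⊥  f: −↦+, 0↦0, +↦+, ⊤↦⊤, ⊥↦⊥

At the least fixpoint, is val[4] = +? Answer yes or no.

Iteration log — 20 steps:
  step 1. node 0  ⊔preds=⊥  new=⊥  stable
  step 2. node 1  ⊔preds=−  new=+  old=⊥  +wl: 0
  step 3. node 2  ⊔preds=⊤  new=⊤  old=⊥  +wl: 1
  step 4. node 3  ⊔preds=+  new=+  old=⊥  +wl: 2
  step 5. node 4  ⊔preds=⊤  new=⊤  old=−  +wl: 
  step 6. node 5  ⊔preds=⊥  new=⊥  stable
  step 7. node 6  ⊔preds=⊤  new=⊤  old=⊥  +wl: 
  step 8. node 0  ⊔preds=+  new=+  old=⊥  +wl: 5
  step 9. node 1  ⊔preds=⊤  new=⊤  old=+  +wl: 0,3,6
  step 10. node 2  ⊔preds=⊤  new=⊤  stable
  step 11. node 5  ⊔preds=+  new=−  old=⊥  +wl: 1
  step 12. node 0  ⊔preds=⊤  new=⊤  old=+  +wl: 5
  step 13. node 3  ⊔preds=⊤  new=⊤  old=+  +wl: 0,2
  step 14. node 6  ⊔preds=⊤  new=⊤  stable
  step 15. node 1  ⊔preds=⊤  new=⊤  stable
  step 16. node 5  ⊔preds=⊤  new=⊤  old=−  +wl: 1,6
  step 17. node 0  ⊔preds=⊤  new=⊤  stable
  step 18. node 2  ⊔preds=⊤  new=⊤  stable
  step 19. node 1  ⊔preds=⊤  new=⊤  stable
  step 20. node 6  ⊔preds=⊤  new=⊤  stable

Least fixpoint reached:
  node 0: ⊤
  node 1: ⊤
  node 2: ⊤
  node 3: ⊤
  node 4: ⊤
  node 5: ⊤
  node 6: ⊤

no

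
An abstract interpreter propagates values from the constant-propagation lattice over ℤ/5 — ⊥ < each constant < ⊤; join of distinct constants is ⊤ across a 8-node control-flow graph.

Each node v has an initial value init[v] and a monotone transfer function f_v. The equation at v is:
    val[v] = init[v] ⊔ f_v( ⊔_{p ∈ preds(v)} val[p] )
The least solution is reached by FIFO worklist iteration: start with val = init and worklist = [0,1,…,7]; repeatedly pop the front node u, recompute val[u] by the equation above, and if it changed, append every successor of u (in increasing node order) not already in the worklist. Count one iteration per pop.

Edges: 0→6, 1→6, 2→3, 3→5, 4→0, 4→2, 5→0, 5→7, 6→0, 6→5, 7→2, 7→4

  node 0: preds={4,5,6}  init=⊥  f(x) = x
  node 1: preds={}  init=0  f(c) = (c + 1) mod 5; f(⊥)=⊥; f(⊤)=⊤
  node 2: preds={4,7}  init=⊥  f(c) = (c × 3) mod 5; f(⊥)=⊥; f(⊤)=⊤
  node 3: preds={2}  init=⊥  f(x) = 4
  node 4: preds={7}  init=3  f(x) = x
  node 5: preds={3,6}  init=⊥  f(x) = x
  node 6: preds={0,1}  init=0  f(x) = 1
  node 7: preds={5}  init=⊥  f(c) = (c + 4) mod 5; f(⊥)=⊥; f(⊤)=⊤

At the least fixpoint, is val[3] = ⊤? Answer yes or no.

Worklist (15 pops):
  #1 pop 0: in=⊤ → ⊤ (was ⊥); enqueue []
  #2 pop 1: in=⊥ → 0 (no change)
  #3 pop 2: in=3 → 4 (was ⊥); enqueue []
  #4 pop 3: in=4 → 4 (was ⊥); enqueue []
  #5 pop 4: in=⊥ → 3 (no change)
  #6 pop 5: in=⊤ → ⊤ (was ⊥); enqueue [0]
  #7 pop 6: in=⊤ → ⊤ (was 0); enqueue [5]
  #8 pop 7: in=⊤ → ⊤ (was ⊥); enqueue [2,4]
  #9 pop 0: in=⊤ → ⊤ (no change)
  #10 pop 5: in=⊤ → ⊤ (no change)
  #11 pop 2: in=⊤ → ⊤ (was 4); enqueue [3]
  #12 pop 4: in=⊤ → ⊤ (was 3); enqueue [0,2]
  #13 pop 3: in=⊤ → 4 (no change)
  #14 pop 0: in=⊤ → ⊤ (no change)
  #15 pop 2: in=⊤ → ⊤ (no change)

Fixpoint:
  val[0] = ⊤
  val[1] = 0
  val[2] = ⊤
  val[3] = 4
  val[4] = ⊤
  val[5] = ⊤
  val[6] = ⊤
  val[7] = ⊤

no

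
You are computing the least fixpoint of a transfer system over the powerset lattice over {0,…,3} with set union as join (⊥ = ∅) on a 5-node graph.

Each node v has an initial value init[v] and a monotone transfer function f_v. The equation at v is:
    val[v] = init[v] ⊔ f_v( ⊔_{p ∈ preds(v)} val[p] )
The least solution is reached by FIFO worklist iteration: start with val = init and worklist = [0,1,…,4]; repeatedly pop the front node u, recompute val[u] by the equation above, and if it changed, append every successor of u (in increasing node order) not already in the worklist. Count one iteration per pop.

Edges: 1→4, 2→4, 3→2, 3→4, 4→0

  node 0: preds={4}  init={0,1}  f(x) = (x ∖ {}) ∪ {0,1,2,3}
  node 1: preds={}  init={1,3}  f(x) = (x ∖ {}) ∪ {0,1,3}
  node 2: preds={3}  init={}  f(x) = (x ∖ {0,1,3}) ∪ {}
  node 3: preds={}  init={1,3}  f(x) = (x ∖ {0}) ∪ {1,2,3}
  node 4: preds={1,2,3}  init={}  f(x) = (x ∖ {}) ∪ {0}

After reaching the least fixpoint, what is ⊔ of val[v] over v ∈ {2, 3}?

{1,2,3}

Trace (8 dequeues):
  [1] u=0 | in {} | out {0,1,2,3} | prev {0,1} | push {}
  [2] u=1 | in {} | out {0,1,3} | prev {1,3} | push {}
  [3] u=2 | in {1,3} | out {} | ==
  [4] u=3 | in {} | out {1,2,3} | prev {1,3} | push {2}
  [5] u=4 | in {0,1,2,3} | out {0,1,2,3} | prev {} | push {0}
  [6] u=2 | in {1,2,3} | out {2} | prev {} | push {4}
  [7] u=0 | in {0,1,2,3} | out {0,1,2,3} | ==
  [8] u=4 | in {0,1,2,3} | out {0,1,2,3} | ==

Converged values:
  [0] {0,1,2,3}
  [1] {0,1,3}
  [2] {2}
  [3] {1,2,3}
  [4] {0,1,2,3}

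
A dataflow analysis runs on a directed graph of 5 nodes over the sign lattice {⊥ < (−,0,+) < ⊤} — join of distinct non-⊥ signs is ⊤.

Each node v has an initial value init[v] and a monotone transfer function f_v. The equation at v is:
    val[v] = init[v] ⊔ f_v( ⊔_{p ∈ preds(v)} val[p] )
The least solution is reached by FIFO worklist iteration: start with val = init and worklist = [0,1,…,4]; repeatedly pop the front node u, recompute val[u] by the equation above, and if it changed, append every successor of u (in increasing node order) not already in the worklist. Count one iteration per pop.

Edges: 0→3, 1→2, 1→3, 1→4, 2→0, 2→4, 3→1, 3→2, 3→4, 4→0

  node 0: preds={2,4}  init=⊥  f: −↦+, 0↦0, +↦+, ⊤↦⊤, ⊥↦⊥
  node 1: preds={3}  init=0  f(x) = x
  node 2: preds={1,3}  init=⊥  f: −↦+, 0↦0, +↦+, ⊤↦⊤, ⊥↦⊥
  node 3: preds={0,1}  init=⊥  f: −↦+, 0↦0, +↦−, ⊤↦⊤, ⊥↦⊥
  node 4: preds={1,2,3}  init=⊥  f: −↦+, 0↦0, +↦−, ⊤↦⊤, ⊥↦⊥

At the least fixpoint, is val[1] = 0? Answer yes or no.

yes

Trace (9 dequeues):
  [1] u=0 | in ⊥ | out ⊥ | ==
  [2] u=1 | in ⊥ | out 0 | ==
  [3] u=2 | in 0 | out 0 | prev ⊥ | push {0}
  [4] u=3 | in 0 | out 0 | prev ⊥ | push {1,2}
  [5] u=4 | in 0 | out 0 | prev ⊥ | push {}
  [6] u=0 | in 0 | out 0 | prev ⊥ | push {3}
  [7] u=1 | in 0 | out 0 | ==
  [8] u=2 | in 0 | out 0 | ==
  [9] u=3 | in 0 | out 0 | ==

Converged values:
  [0] 0
  [1] 0
  [2] 0
  [3] 0
  [4] 0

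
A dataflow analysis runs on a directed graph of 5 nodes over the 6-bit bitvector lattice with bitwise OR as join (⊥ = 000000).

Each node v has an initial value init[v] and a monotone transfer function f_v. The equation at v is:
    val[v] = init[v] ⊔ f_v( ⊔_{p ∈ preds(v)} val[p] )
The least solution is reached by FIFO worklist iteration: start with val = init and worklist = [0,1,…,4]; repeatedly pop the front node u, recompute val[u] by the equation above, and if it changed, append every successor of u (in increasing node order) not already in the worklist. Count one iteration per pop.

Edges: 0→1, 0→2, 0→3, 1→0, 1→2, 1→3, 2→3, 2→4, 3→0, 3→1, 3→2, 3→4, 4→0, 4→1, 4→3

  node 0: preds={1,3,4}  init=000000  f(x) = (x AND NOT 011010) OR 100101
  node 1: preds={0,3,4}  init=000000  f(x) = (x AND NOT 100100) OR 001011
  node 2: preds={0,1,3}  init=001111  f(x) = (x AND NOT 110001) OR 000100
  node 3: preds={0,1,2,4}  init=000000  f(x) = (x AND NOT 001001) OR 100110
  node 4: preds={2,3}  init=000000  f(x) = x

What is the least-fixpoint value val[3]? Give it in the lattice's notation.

Iteration log — 9 steps:
  step 1. node 0  ⊔preds=000000  new=100101  old=000000  +wl: 
  step 2. node 1  ⊔preds=100101  new=001011  old=000000  +wl: 0
  step 3. node 2  ⊔preds=101111  new=001111  stable
  step 4. node 3  ⊔preds=101111  new=100110  old=000000  +wl: 1,2
  step 5. node 4  ⊔preds=101111  new=101111  old=000000  +wl: 3
  step 6. node 0  ⊔preds=101111  new=100101  stable
  step 7. node 1  ⊔preds=101111  new=001011  stable
  step 8. node 2  ⊔preds=101111  new=001111  stable
  step 9. node 3  ⊔preds=101111  new=100110  stable

Least fixpoint reached:
  node 0: 100101
  node 1: 001011
  node 2: 001111
  node 3: 100110
  node 4: 101111

100110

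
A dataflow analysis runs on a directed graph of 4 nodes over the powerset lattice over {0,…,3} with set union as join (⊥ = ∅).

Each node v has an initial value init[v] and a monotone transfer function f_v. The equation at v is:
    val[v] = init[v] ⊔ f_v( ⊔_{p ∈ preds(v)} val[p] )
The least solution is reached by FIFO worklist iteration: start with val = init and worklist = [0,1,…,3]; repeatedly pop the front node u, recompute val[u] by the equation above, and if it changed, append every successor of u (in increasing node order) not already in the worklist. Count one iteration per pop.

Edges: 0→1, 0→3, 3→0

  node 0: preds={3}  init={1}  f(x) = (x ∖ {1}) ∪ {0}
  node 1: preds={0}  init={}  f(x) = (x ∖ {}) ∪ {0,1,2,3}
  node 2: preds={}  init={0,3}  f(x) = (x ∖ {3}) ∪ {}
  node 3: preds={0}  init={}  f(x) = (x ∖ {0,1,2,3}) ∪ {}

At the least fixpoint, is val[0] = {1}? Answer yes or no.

Iteration log — 4 steps:
  step 1. node 0  ⊔preds={}  new={0,1}  old={1}  +wl: 
  step 2. node 1  ⊔preds={0,1}  new={0,1,2,3}  old={}  +wl: 
  step 3. node 2  ⊔preds={}  new={0,3}  stable
  step 4. node 3  ⊔preds={0,1}  new={}  stable

Least fixpoint reached:
  node 0: {0,1}
  node 1: {0,1,2,3}
  node 2: {0,3}
  node 3: {}

no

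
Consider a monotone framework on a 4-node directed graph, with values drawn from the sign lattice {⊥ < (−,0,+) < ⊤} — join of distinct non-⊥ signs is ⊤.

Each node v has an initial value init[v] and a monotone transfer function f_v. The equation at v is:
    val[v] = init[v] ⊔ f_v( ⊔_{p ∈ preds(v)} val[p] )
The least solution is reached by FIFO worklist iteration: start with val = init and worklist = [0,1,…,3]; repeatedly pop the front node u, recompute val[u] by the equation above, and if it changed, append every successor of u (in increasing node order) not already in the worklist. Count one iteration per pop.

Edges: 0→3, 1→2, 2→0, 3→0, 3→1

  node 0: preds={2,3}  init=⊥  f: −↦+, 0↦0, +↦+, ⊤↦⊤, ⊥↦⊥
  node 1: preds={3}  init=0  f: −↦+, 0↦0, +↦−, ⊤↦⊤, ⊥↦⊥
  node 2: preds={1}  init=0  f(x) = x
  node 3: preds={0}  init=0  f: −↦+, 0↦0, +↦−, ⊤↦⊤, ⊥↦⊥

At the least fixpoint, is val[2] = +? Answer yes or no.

no

Trace (4 dequeues):
  [1] u=0 | in 0 | out 0 | prev ⊥ | push {}
  [2] u=1 | in 0 | out 0 | ==
  [3] u=2 | in 0 | out 0 | ==
  [4] u=3 | in 0 | out 0 | ==

Converged values:
  [0] 0
  [1] 0
  [2] 0
  [3] 0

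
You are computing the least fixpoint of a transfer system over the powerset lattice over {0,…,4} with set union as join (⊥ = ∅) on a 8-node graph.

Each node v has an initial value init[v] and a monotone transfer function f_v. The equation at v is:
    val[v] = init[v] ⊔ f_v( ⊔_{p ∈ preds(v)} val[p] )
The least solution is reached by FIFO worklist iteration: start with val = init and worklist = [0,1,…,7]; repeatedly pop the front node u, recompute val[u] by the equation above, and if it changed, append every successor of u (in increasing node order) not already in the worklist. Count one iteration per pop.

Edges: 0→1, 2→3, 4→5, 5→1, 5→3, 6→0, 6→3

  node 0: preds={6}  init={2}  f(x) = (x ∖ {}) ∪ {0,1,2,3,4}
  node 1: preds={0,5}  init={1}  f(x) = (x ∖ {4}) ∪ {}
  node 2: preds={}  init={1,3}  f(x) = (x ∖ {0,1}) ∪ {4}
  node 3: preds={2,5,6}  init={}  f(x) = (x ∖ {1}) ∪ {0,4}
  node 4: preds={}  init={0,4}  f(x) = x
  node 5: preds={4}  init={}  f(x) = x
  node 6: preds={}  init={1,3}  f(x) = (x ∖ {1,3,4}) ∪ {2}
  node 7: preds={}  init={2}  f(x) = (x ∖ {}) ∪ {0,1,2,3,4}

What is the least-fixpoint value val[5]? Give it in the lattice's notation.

Iteration log — 11 steps:
  step 1. node 0  ⊔preds={1,3}  new={0,1,2,3,4}  old={2}  +wl: 
  step 2. node 1  ⊔preds={0,1,2,3,4}  new={0,1,2,3}  old={1}  +wl: 
  step 3. node 2  ⊔preds={}  new={1,3,4}  old={1,3}  +wl: 
  step 4. node 3  ⊔preds={1,3,4}  new={0,3,4}  old={}  +wl: 
  step 5. node 4  ⊔preds={}  new={0,4}  stable
  step 6. node 5  ⊔preds={0,4}  new={0,4}  old={}  +wl: 1,3
  step 7. node 6  ⊔preds={}  new={1,2,3}  old={1,3}  +wl: 0
  step 8. node 7  ⊔preds={}  new={0,1,2,3,4}  old={2}  +wl: 
  step 9. node 1  ⊔preds={0,1,2,3,4}  new={0,1,2,3}  stable
  step 10. node 3  ⊔preds={0,1,2,3,4}  new={0,2,3,4}  old={0,3,4}  +wl: 
  step 11. node 0  ⊔preds={1,2,3}  new={0,1,2,3,4}  stable

Least fixpoint reached:
  node 0: {0,1,2,3,4}
  node 1: {0,1,2,3}
  node 2: {1,3,4}
  node 3: {0,2,3,4}
  node 4: {0,4}
  node 5: {0,4}
  node 6: {1,2,3}
  node 7: {0,1,2,3,4}

{0,4}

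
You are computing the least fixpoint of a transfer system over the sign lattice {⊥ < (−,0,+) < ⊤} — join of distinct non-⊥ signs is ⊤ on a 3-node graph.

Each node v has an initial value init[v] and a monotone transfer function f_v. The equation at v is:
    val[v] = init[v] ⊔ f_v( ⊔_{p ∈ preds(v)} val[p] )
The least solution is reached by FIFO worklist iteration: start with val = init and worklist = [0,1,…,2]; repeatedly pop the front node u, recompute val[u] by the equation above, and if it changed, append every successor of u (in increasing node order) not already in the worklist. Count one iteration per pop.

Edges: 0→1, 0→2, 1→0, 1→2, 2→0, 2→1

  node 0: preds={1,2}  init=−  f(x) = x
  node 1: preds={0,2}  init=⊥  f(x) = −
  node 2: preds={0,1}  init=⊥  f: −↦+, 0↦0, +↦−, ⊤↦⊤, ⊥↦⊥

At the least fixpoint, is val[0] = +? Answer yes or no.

no

Worklist (8 pops):
  #1 pop 0: in=⊥ → − (no change)
  #2 pop 1: in=− → − (was ⊥); enqueue [0]
  #3 pop 2: in=− → + (was ⊥); enqueue [1]
  #4 pop 0: in=⊤ → ⊤ (was −); enqueue [2]
  #5 pop 1: in=⊤ → − (no change)
  #6 pop 2: in=⊤ → ⊤ (was +); enqueue [0,1]
  #7 pop 0: in=⊤ → ⊤ (no change)
  #8 pop 1: in=⊤ → − (no change)

Fixpoint:
  val[0] = ⊤
  val[1] = −
  val[2] = ⊤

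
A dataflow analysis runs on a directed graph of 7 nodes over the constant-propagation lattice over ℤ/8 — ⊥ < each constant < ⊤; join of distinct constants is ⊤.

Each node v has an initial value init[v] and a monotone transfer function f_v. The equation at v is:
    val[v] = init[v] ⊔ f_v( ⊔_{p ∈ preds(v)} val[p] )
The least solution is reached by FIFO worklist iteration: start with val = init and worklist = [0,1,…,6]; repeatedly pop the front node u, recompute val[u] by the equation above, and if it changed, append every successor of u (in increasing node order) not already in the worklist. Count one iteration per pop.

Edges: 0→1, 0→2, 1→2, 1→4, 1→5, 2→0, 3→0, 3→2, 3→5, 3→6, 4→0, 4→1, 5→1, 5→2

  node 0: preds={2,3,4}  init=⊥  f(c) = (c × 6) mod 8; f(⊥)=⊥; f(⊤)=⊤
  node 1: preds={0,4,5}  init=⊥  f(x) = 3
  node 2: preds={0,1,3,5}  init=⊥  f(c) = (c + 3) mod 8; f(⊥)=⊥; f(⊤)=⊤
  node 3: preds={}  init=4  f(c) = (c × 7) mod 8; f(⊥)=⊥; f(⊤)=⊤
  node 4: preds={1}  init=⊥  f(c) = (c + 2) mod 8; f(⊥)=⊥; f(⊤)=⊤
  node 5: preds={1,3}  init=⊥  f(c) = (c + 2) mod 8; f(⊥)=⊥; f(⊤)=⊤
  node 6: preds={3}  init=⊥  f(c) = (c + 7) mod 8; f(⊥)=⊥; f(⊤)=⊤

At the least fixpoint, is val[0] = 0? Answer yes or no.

no

Worklist (10 pops):
  #1 pop 0: in=4 → 0 (was ⊥); enqueue []
  #2 pop 1: in=0 → 3 (was ⊥); enqueue []
  #3 pop 2: in=⊤ → ⊤ (was ⊥); enqueue [0]
  #4 pop 3: in=⊥ → 4 (no change)
  #5 pop 4: in=3 → 5 (was ⊥); enqueue [1]
  #6 pop 5: in=⊤ → ⊤ (was ⊥); enqueue [2]
  #7 pop 6: in=4 → 3 (was ⊥); enqueue []
  #8 pop 0: in=⊤ → ⊤ (was 0); enqueue []
  #9 pop 1: in=⊤ → 3 (no change)
  #10 pop 2: in=⊤ → ⊤ (no change)

Fixpoint:
  val[0] = ⊤
  val[1] = 3
  val[2] = ⊤
  val[3] = 4
  val[4] = 5
  val[5] = ⊤
  val[6] = 3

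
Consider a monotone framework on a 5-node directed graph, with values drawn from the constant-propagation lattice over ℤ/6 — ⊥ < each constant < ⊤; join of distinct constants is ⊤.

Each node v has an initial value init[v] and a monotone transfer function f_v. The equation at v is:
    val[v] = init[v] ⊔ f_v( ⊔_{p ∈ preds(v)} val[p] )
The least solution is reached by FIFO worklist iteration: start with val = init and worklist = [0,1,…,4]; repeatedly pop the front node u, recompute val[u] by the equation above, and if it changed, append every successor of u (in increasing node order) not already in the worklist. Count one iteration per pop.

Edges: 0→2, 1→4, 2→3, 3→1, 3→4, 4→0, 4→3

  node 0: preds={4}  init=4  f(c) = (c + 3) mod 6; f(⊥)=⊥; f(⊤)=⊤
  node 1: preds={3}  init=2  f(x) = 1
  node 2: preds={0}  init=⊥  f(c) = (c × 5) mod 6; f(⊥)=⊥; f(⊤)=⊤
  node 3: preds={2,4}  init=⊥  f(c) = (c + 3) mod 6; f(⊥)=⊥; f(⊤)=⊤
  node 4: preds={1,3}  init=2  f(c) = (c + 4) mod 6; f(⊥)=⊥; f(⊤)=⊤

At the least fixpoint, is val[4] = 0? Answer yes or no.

no

Trace (8 dequeues):
  [1] u=0 | in 2 | out ⊤ | prev 4 | push {}
  [2] u=1 | in ⊥ | out ⊤ | prev 2 | push {}
  [3] u=2 | in ⊤ | out ⊤ | prev ⊥ | push {}
  [4] u=3 | in ⊤ | out ⊤ | prev ⊥ | push {1}
  [5] u=4 | in ⊤ | out ⊤ | prev 2 | push {0,3}
  [6] u=1 | in ⊤ | out ⊤ | ==
  [7] u=0 | in ⊤ | out ⊤ | ==
  [8] u=3 | in ⊤ | out ⊤ | ==

Converged values:
  [0] ⊤
  [1] ⊤
  [2] ⊤
  [3] ⊤
  [4] ⊤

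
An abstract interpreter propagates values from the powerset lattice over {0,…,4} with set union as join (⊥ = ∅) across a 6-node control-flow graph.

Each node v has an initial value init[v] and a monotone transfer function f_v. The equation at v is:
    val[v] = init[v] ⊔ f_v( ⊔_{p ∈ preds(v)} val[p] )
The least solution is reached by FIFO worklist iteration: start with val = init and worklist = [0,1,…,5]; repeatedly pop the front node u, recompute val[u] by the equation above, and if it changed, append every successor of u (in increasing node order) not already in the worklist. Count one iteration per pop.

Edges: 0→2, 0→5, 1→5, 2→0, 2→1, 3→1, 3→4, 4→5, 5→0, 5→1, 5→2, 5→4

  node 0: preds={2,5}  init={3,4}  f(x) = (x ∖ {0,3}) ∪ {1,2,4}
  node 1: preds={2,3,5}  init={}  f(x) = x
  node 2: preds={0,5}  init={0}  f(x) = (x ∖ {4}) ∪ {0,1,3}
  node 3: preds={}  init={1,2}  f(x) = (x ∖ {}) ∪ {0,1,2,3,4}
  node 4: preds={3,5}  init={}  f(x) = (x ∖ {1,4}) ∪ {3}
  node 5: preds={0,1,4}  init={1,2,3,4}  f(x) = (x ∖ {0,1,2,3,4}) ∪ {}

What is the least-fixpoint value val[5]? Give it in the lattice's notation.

{1,2,3,4}

Trace (8 dequeues):
  [1] u=0 | in {0,1,2,3,4} | out {1,2,3,4} | prev {3,4} | push {}
  [2] u=1 | in {0,1,2,3,4} | out {0,1,2,3,4} | prev {} | push {}
  [3] u=2 | in {1,2,3,4} | out {0,1,2,3} | prev {0} | push {0,1}
  [4] u=3 | in {} | out {0,1,2,3,4} | prev {1,2} | push {}
  [5] u=4 | in {0,1,2,3,4} | out {0,2,3} | prev {} | push {}
  [6] u=5 | in {0,1,2,3,4} | out {1,2,3,4} | ==
  [7] u=0 | in {0,1,2,3,4} | out {1,2,3,4} | ==
  [8] u=1 | in {0,1,2,3,4} | out {0,1,2,3,4} | ==

Converged values:
  [0] {1,2,3,4}
  [1] {0,1,2,3,4}
  [2] {0,1,2,3}
  [3] {0,1,2,3,4}
  [4] {0,2,3}
  [5] {1,2,3,4}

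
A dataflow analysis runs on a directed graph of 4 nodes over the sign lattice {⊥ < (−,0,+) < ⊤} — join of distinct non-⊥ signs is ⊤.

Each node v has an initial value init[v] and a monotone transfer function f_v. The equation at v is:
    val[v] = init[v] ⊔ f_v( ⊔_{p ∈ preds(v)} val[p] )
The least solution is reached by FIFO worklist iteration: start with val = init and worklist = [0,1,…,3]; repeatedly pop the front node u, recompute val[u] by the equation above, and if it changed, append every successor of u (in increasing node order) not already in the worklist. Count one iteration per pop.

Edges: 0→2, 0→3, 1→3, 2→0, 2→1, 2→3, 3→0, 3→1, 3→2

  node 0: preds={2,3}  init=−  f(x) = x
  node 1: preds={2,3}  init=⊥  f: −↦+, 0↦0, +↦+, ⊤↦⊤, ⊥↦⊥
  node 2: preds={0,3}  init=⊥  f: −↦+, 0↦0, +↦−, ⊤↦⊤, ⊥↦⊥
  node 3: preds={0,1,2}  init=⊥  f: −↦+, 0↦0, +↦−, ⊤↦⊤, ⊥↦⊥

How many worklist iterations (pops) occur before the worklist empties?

10

Iteration log — 10 steps:
  step 1. node 0  ⊔preds=⊥  new=−  stable
  step 2. node 1  ⊔preds=⊥  new=⊥  stable
  step 3. node 2  ⊔preds=−  new=+  old=⊥  +wl: 0,1
  step 4. node 3  ⊔preds=⊤  new=⊤  old=⊥  +wl: 2
  step 5. node 0  ⊔preds=⊤  new=⊤  old=−  +wl: 3
  step 6. node 1  ⊔preds=⊤  new=⊤  old=⊥  +wl: 
  step 7. node 2  ⊔preds=⊤  new=⊤  old=+  +wl: 0,1
  step 8. node 3  ⊔preds=⊤  new=⊤  stable
  step 9. node 0  ⊔preds=⊤  new=⊤  stable
  step 10. node 1  ⊔preds=⊤  new=⊤  stable

Least fixpoint reached:
  node 0: ⊤
  node 1: ⊤
  node 2: ⊤
  node 3: ⊤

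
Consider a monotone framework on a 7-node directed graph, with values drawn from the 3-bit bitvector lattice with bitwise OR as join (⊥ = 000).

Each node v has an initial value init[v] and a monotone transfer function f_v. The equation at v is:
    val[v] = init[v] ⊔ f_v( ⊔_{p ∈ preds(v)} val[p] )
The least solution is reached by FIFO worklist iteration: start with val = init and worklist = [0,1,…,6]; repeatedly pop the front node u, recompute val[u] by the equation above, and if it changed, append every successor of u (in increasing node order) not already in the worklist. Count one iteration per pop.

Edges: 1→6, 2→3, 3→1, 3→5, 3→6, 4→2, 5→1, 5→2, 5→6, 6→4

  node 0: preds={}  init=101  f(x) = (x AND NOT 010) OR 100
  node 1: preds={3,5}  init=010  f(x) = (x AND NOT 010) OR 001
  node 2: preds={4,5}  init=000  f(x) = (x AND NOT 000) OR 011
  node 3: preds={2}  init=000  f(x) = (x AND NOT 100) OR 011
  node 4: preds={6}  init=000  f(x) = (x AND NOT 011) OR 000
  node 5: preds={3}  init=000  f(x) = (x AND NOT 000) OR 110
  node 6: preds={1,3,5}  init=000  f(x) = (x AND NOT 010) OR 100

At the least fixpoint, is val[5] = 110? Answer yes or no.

no

Iteration log — 13 steps:
  step 1. node 0  ⊔preds=000  new=101  stable
  step 2. node 1  ⊔preds=000  new=011  old=010  +wl: 
  step 3. node 2  ⊔preds=000  new=011  old=000  +wl: 
  step 4. node 3  ⊔preds=011  new=011  old=000  +wl: 1
  step 5. node 4  ⊔preds=000  new=000  stable
  step 6. node 5  ⊔preds=011  new=111  old=000  +wl: 2
  step 7. node 6  ⊔preds=111  new=101  old=000  +wl: 4
  step 8. node 1  ⊔preds=111  new=111  old=011  +wl: 6
  step 9. node 2  ⊔preds=111  new=111  old=011  +wl: 3
  step 10. node 4  ⊔preds=101  new=100  old=000  +wl: 2
  step 11. node 6  ⊔preds=111  new=101  stable
  step 12. node 3  ⊔preds=111  new=011  stable
  step 13. node 2  ⊔preds=111  new=111  stable

Least fixpoint reached:
  node 0: 101
  node 1: 111
  node 2: 111
  node 3: 011
  node 4: 100
  node 5: 111
  node 6: 101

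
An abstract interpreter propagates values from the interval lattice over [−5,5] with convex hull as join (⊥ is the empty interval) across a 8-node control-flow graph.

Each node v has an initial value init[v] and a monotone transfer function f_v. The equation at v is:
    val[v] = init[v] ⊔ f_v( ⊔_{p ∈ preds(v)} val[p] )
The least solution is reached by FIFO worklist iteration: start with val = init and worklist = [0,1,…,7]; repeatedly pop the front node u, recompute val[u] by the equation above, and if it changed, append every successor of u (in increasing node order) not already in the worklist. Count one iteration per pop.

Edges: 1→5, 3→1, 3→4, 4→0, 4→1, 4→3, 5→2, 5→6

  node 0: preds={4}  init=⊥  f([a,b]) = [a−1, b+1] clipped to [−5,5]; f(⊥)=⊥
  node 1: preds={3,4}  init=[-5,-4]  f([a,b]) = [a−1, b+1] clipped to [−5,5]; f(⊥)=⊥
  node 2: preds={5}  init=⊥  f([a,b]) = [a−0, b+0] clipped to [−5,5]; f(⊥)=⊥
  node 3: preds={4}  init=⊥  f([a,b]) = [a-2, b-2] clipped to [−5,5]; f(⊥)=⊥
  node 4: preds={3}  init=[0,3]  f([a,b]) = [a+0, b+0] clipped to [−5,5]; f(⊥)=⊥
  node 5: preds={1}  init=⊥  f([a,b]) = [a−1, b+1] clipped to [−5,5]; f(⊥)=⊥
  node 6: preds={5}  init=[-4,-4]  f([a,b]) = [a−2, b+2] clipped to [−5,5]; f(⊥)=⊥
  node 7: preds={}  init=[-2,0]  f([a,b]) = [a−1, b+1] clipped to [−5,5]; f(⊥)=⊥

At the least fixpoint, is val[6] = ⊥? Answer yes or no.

Iteration log — 22 steps:
  step 1. node 0  ⊔preds=[0,3]  new=[-1,4]  old=⊥  +wl: 
  step 2. node 1  ⊔preds=[0,3]  new=[-5,4]  old=[-5,-4]  +wl: 
  step 3. node 2  ⊔preds=⊥  new=⊥  stable
  step 4. node 3  ⊔preds=[0,3]  new=[-2,1]  old=⊥  +wl: 1
  step 5. node 4  ⊔preds=[-2,1]  new=[-2,3]  old=[0,3]  +wl: 0,3
  step 6. node 5  ⊔preds=[-5,4]  new=[-5,5]  old=⊥  +wl: 2
  step 7. node 6  ⊔preds=[-5,5]  new=[-5,5]  old=[-4,-4]  +wl: 
  step 8. node 7  ⊔preds=⊥  new=[-2,0]  stable
  step 9. node 1  ⊔preds=[-2,3]  new=[-5,4]  stable
  step 10. node 0  ⊔preds=[-2,3]  new=[-3,4]  old=[-1,4]  +wl: 
  step 11. node 3  ⊔preds=[-2,3]  new=[-4,1]  old=[-2,1]  +wl: 1,4
  step 12. node 2  ⊔preds=[-5,5]  new=[-5,5]  old=⊥  +wl: 
  step 13. node 1  ⊔preds=[-4,3]  new=[-5,4]  stable
  step 14. node 4  ⊔preds=[-4,1]  new=[-4,3]  old=[-2,3]  +wl: 0,1,3
  step 15. node 0  ⊔preds=[-4,3]  new=[-5,4]  old=[-3,4]  +wl: 
  step 16. node 1  ⊔preds=[-4,3]  new=[-5,4]  stable
  step 17. node 3  ⊔preds=[-4,3]  new=[-5,1]  old=[-4,1]  +wl: 1,4
  step 18. node 1  ⊔preds=[-5,3]  new=[-5,4]  stable
  step 19. node 4  ⊔preds=[-5,1]  new=[-5,3]  old=[-4,3]  +wl: 0,1,3
  step 20. node 0  ⊔preds=[-5,3]  new=[-5,4]  stable
  step 21. node 1  ⊔preds=[-5,3]  new=[-5,4]  stable
  step 22. node 3  ⊔preds=[-5,3]  new=[-5,1]  stable

Least fixpoint reached:
  node 0: [-5,4]
  node 1: [-5,4]
  node 2: [-5,5]
  node 3: [-5,1]
  node 4: [-5,3]
  node 5: [-5,5]
  node 6: [-5,5]
  node 7: [-2,0]

no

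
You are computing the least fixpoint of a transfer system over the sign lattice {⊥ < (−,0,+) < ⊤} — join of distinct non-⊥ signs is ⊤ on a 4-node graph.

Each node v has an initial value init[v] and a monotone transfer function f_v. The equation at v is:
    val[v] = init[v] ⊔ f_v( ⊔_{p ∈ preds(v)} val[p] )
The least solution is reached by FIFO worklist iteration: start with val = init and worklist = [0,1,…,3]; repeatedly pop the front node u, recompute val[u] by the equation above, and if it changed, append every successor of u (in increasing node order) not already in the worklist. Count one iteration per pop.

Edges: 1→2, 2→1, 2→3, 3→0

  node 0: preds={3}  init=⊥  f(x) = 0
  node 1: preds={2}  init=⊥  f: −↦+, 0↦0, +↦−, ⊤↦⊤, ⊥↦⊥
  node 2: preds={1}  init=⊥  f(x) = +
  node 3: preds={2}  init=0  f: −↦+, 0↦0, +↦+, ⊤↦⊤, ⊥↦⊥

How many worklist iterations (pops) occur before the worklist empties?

7

Iteration log — 7 steps:
  step 1. node 0  ⊔preds=0  new=0  old=⊥  +wl: 
  step 2. node 1  ⊔preds=⊥  new=⊥  stable
  step 3. node 2  ⊔preds=⊥  new=+  old=⊥  +wl: 1
  step 4. node 3  ⊔preds=+  new=⊤  old=0  +wl: 0
  step 5. node 1  ⊔preds=+  new=−  old=⊥  +wl: 2
  step 6. node 0  ⊔preds=⊤  new=0  stable
  step 7. node 2  ⊔preds=−  new=+  stable

Least fixpoint reached:
  node 0: 0
  node 1: −
  node 2: +
  node 3: ⊤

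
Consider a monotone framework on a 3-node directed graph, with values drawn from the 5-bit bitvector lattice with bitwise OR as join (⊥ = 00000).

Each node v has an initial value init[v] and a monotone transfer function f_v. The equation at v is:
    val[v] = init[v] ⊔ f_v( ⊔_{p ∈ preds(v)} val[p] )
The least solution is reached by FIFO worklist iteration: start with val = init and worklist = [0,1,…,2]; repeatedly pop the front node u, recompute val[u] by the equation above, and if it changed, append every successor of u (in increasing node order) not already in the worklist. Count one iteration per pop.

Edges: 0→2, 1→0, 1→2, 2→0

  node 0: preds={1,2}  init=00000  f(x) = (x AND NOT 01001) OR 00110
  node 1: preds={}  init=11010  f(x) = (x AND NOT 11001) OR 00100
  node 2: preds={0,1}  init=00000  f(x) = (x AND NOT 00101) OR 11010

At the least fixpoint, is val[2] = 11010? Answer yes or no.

yes

Trace (4 dequeues):
  [1] u=0 | in 11010 | out 10110 | prev 00000 | push {}
  [2] u=1 | in 00000 | out 11110 | prev 11010 | push {0}
  [3] u=2 | in 11110 | out 11010 | prev 00000 | push {}
  [4] u=0 | in 11110 | out 10110 | ==

Converged values:
  [0] 10110
  [1] 11110
  [2] 11010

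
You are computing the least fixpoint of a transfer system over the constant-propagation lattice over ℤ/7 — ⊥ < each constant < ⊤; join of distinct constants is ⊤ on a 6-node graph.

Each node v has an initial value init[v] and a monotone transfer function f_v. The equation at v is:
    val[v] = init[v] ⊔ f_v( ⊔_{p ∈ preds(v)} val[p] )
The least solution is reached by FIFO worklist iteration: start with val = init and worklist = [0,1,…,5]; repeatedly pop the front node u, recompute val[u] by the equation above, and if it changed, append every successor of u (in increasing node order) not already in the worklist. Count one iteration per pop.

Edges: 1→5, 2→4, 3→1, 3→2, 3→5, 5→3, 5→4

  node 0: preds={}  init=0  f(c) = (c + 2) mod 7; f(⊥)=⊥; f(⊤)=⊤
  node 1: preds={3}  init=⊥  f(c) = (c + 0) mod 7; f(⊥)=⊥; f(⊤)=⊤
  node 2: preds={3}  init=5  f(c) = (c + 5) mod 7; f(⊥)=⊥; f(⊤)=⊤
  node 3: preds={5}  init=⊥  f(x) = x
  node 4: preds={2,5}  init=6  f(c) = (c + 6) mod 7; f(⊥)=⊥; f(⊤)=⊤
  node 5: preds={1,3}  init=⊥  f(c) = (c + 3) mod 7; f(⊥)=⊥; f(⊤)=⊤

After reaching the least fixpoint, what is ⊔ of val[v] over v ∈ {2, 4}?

⊤

Worklist (6 pops):
  #1 pop 0: in=⊥ → 0 (no change)
  #2 pop 1: in=⊥ → ⊥ (no change)
  #3 pop 2: in=⊥ → 5 (no change)
  #4 pop 3: in=⊥ → ⊥ (no change)
  #5 pop 4: in=5 → ⊤ (was 6); enqueue []
  #6 pop 5: in=⊥ → ⊥ (no change)

Fixpoint:
  val[0] = 0
  val[1] = ⊥
  val[2] = 5
  val[3] = ⊥
  val[4] = ⊤
  val[5] = ⊥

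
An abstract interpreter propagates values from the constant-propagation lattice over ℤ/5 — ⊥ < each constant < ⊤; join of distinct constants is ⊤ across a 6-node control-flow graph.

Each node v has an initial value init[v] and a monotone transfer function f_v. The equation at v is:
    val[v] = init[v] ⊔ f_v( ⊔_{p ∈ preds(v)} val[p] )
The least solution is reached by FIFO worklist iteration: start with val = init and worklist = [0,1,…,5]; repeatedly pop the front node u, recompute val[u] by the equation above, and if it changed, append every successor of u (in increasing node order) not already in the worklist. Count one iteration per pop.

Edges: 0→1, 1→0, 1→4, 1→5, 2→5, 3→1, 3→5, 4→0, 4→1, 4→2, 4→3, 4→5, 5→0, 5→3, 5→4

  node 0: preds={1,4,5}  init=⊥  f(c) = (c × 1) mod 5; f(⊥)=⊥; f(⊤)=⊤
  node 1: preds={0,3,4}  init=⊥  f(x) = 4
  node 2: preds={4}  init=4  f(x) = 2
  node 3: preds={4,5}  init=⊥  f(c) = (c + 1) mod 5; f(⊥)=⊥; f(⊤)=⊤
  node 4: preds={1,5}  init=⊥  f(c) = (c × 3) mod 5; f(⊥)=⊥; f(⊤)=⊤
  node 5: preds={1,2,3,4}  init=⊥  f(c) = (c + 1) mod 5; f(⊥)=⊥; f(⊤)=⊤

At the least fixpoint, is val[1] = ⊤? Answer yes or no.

Worklist (16 pops):
  #1 pop 0: in=⊥ → ⊥ (no change)
  #2 pop 1: in=⊥ → 4 (was ⊥); enqueue [0]
  #3 pop 2: in=⊥ → ⊤ (was 4); enqueue []
  #4 pop 3: in=⊥ → ⊥ (no change)
  #5 pop 4: in=4 → 2 (was ⊥); enqueue [1,2,3]
  #6 pop 5: in=⊤ → ⊤ (was ⊥); enqueue [4]
  #7 pop 0: in=⊤ → ⊤ (was ⊥); enqueue []
  #8 pop 1: in=⊤ → 4 (no change)
  #9 pop 2: in=2 → ⊤ (no change)
  #10 pop 3: in=⊤ → ⊤ (was ⊥); enqueue [1,5]
  #11 pop 4: in=⊤ → ⊤ (was 2); enqueue [0,2,3]
  #12 pop 1: in=⊤ → 4 (no change)
  #13 pop 5: in=⊤ → ⊤ (no change)
  #14 pop 0: in=⊤ → ⊤ (no change)
  #15 pop 2: in=⊤ → ⊤ (no change)
  #16 pop 3: in=⊤ → ⊤ (no change)

Fixpoint:
  val[0] = ⊤
  val[1] = 4
  val[2] = ⊤
  val[3] = ⊤
  val[4] = ⊤
  val[5] = ⊤

no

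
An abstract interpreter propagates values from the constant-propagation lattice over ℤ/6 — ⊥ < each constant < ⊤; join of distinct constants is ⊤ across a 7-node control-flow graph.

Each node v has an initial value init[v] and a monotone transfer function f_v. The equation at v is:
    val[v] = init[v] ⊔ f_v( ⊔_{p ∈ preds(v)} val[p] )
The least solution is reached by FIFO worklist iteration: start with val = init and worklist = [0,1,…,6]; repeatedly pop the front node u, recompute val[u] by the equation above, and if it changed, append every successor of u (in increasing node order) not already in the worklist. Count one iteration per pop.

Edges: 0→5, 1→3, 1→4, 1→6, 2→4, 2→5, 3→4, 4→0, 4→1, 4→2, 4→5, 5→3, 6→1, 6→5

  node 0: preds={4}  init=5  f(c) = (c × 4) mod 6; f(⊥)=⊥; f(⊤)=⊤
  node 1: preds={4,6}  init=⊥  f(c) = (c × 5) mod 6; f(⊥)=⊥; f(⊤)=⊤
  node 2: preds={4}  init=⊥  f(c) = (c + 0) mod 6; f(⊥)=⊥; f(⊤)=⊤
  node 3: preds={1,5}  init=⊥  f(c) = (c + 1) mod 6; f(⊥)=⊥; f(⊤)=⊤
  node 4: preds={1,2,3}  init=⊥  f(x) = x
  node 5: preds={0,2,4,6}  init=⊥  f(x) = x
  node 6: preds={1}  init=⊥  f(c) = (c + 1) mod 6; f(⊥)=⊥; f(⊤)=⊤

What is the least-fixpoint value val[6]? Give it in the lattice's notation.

⊤

Trace (25 dequeues):
  [1] u=0 | in ⊥ | out 5 | ==
  [2] u=1 | in ⊥ | out ⊥ | ==
  [3] u=2 | in ⊥ | out ⊥ | ==
  [4] u=3 | in ⊥ | out ⊥ | ==
  [5] u=4 | in ⊥ | out ⊥ | ==
  [6] u=5 | in 5 | out 5 | prev ⊥ | push {3}
  [7] u=6 | in ⊥ | out ⊥ | ==
  [8] u=3 | in 5 | out 0 | prev ⊥ | push {4}
  [9] u=4 | in 0 | out 0 | prev ⊥ | push {0,1,2,5}
  [10] u=0 | in 0 | out ⊤ | prev 5 | push {}
  [11] u=1 | in 0 | out 0 | prev ⊥ | push {3,4,6}
  [12] u=2 | in 0 | out 0 | prev ⊥ | push {}
  [13] u=5 | in ⊤ | out ⊤ | prev 5 | push {}
  [14] u=3 | in ⊤ | out ⊤ | prev 0 | push {}
  [15] u=4 | in ⊤ | out ⊤ | prev 0 | push {0,1,2,5}
  [16] u=6 | in 0 | out 1 | prev ⊥ | push {}
  [17] u=0 | in ⊤ | out ⊤ | ==
  [18] u=1 | in ⊤ | out ⊤ | prev 0 | push {3,4,6}
  [19] u=2 | in ⊤ | out ⊤ | prev 0 | push {}
  [20] u=5 | in ⊤ | out ⊤ | ==
  [21] u=3 | in ⊤ | out ⊤ | ==
  [22] u=4 | in ⊤ | out ⊤ | ==
  [23] u=6 | in ⊤ | out ⊤ | prev 1 | push {1,5}
  [24] u=1 | in ⊤ | out ⊤ | ==
  [25] u=5 | in ⊤ | out ⊤ | ==

Converged values:
  [0] ⊤
  [1] ⊤
  [2] ⊤
  [3] ⊤
  [4] ⊤
  [5] ⊤
  [6] ⊤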